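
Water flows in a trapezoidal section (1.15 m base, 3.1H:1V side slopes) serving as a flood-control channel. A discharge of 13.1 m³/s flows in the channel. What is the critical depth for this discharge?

y_c = 1.13 m

At critical depth, Q² T / (g A³) = 1, i.e. A³/T = Q²/g = 13.1²/9.81 = 17.49.
At y = 1.27 m: A³/T = 29.88 — too large.
At y = 1.13 m: A³/T = 17.82 — close enough.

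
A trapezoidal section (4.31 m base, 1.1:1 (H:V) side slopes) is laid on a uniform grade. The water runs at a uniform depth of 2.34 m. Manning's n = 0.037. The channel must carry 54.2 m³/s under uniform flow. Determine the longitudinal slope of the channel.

With bottom width b = 4.31 m and side slope z = 1.1: A = (b + zy)y = (4.31 + 1.1×2.34)×2.34 = 16.11 m²; P = b + 2y√(1+z²) = 4.31 + 2×2.34×1.487 = 11.27 m.
Hydraulic radius R = A/P = 16.11/11.27 = 1.43 m.
From Manning's equation, S = [nQ / (1 A R^(2/3))]² = [0.037 × 54.2 / (1 × 16.11 × 1.43^(2/3))]² = 0.00962.

S = 0.00962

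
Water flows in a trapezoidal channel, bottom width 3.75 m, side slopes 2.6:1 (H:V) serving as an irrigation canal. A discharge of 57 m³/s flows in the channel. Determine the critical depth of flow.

At critical depth, Q² T / (g A³) = 1, i.e. A³/T = Q²/g = 57²/9.81 = 331.2.
At y = 2.23 m: A³/T = 629 — high.
At y = 1.71 m: A³/T = 217.8 — low.
At y = 1.9 m: A³/T = 330.2 — matches.

y_c = 1.9 m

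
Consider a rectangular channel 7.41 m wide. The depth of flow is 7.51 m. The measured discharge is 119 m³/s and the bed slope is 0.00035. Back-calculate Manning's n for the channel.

Flow area A = b·y = 7.41 × 7.51 = 55.65 m². Wetted perimeter P = b + 2y = 7.41 + 2×7.51 = 22.43 m.
Hydraulic radius R = A/P = 55.65/22.43 = 2.481 m.
Rearranging Manning's equation: n = (1/Q) A R^(2/3) S^(1/2) = (1/119) × 55.65 × 2.481^(2/3) × √0.00035 = 0.016.

n = 0.016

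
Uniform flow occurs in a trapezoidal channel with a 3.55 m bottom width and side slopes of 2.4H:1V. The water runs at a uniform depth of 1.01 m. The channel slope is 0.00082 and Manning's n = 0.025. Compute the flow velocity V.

With bottom width b = 3.55 m and side slope z = 2.4: A = (b + zy)y = (3.55 + 2.4×1.01)×1.01 = 6.034 m²; P = b + 2y√(1+z²) = 3.55 + 2×1.01×2.6 = 8.802 m.
Hydraulic radius R = A/P = 6.034/8.802 = 0.6855 m.
From Manning's equation, V = (1/n) R^(2/3) S^(1/2) = (1/0.025) × 0.6855^(2/3) × 0.00082^(1/2) = 0.891 m/s.

V = 0.891 m/s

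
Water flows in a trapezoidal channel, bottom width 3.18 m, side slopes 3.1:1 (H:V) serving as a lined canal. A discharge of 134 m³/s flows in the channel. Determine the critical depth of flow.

y_c = 2.82 m

At critical depth, Q² T / (g A³) = 1, i.e. A³/T = Q²/g = 134²/9.81 = 1830.
Trying y = 3.54 m: A³/T = 5006 — high.
Trying y = 1.93 m: A³/T = 365.2 — low.
Trying y = 2.82 m: A³/T = 1839 — close enough.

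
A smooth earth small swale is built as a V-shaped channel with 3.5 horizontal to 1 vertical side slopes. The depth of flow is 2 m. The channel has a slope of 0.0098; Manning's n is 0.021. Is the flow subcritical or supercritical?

For a triangular section with side slope z = 3.5: A = zy² = 3.5×2² = 14 m²; P = 2y√(1+z²) = 2×2×3.64 = 14.56 m.
Hydraulic radius R = A/P = 14/14.56 = 0.9615 m.
V = (1/n) R^(2/3) √S = (1/0.021) × 0.9615^(2/3) × √0.0098 = 4.592 m/s. Hydraulic depth D_h = A/T = 14/14 = 1 m.
Froude number Fr = V/√(g·D_h) = 4.592/√(9.81×1) = 1.47, which is greater than 1, so the flow is supercritical.

supercritical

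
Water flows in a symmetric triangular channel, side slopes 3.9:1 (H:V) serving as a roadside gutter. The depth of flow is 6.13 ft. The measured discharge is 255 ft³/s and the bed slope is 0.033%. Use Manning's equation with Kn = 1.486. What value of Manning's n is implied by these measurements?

n = 0.032

For a triangular section with side slope z = 3.9: A = zy² = 3.9×6.13² = 146.5 ft²; P = 2y√(1+z²) = 2×6.13×4.026 = 49.36 ft.
Hydraulic radius R = A/P = 146.5/49.36 = 2.969 ft.
Rearranging Manning's equation: n = (1.486/Q) A R^(2/3) S^(1/2) = (1.486/255) × 146.5 × 2.969^(2/3) × √0.00033 = 0.032.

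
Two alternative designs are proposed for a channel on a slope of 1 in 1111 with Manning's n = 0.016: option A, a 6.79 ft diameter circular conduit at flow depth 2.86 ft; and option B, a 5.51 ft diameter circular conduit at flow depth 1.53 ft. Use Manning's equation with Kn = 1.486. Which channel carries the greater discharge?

Channel A: For a circular section of diameter D = 6.79 ft at depth y = 2.86 ft, the central angle is θ = 2 arccos(1 − 2y/D) = 2.825 rad. Then A = (D²/8)(θ − sin θ) = 14.49 ft² and P = Dθ/2 = 9.591 ft. Hydraulic radius R = A/P = 14.49/9.591 = 1.51 ft. Q_A = (1.486/0.016)·14.49·1.51^(2/3)·√0.0009001 = 53.14 ft³/s.
Channel B: For a circular section of diameter D = 5.51 ft at depth y = 1.53 ft, the central angle is θ = 2 arccos(1 − 2y/D) = 2.22 rad. Then A = (D²/8)(θ − sin θ) = 5.402 ft² and P = Dθ/2 = 6.116 ft. Hydraulic radius R = A/P = 5.402/6.116 = 0.8833 ft. Q_B = (1.486/0.016)·5.402·0.8833^(2/3)·√0.0009001 = 13.86 ft³/s.
Q_A = 53.14 ft³/s vs Q_B = 13.86 ft³/s, so channel A carries more.

channel A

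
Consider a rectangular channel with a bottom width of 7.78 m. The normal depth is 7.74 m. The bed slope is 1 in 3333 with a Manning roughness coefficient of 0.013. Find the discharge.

Q = 151 m³/s

Flow area A = b·y = 7.78 × 7.74 = 60.22 m². Wetted perimeter P = b + 2y = 7.78 + 2×7.74 = 23.26 m.
Hydraulic radius R = A/P = 60.22/23.26 = 2.589 m.
Manning's equation: Q = (1/n) A R^(2/3) S^(1/2) = (1/0.013) × 60.22 × 2.589^(2/3) × 0.0003^(1/2) = 151 m³/s.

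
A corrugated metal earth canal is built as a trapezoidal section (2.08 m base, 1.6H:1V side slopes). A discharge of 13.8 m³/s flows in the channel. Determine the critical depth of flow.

At critical depth, Q² T / (g A³) = 1, i.e. A³/T = Q²/g = 13.8²/9.81 = 19.41.
At y = 1.48 m: A³/T = 41.86 — over.
At y = 0.888 m: A³/T = 6.104 — short.
At y = 1.21 m: A³/T = 19.28 — ≈ 19.41.

y_c = 1.21 m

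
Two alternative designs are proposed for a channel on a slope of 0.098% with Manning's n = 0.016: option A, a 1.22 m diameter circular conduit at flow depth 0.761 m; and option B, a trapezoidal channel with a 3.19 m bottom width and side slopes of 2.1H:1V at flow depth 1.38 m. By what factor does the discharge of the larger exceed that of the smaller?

20.4

Channel A: For a circular section of diameter D = 1.22 m at depth y = 0.761 m, the central angle is θ = 2 arccos(1 − 2y/D) = 3.642 rad. Then A = (D²/8)(θ − sin θ) = 0.7668 m² and P = Dθ/2 = 2.222 m. Hydraulic radius R = A/P = 0.7668/2.222 = 0.3452 m. Q_A = (1/0.016)·0.7668·0.3452^(2/3)·√0.00098 = 0.7383 m³/s.
Channel B: With bottom width b = 3.19 m and side slope z = 2.1: A = (b + zy)y = (3.19 + 2.1×1.38)×1.38 = 8.401 m²; P = b + 2y√(1+z²) = 3.19 + 2×1.38×2.326 = 9.61 m. Hydraulic radius R = A/P = 8.401/9.61 = 0.8743 m. Q_B = (1/0.016)·8.401·0.8743^(2/3)·√0.00098 = 15.03 m³/s.
The larger discharge is 15.03 m³/s and the smaller is 0.7383 m³/s; the ratio is 20.4.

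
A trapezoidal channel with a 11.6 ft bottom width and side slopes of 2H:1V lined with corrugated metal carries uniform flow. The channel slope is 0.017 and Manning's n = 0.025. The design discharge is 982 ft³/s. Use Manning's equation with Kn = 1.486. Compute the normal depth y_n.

y_n = 3.66 ft

Manning's equation rearranged: A R^(2/3) = nQ / (1.486·√S) = 0.025 × 982 / (1.486 × √0.017) = 126.7.
At y = 2.96 ft: A R^(2/3) = 84.72 — low.
At y = 4.55 ft: A R^(2/3) = 193.6 — high.
At y = 3.66 ft: A R^(2/3) = 126.7 — ≈ 126.7.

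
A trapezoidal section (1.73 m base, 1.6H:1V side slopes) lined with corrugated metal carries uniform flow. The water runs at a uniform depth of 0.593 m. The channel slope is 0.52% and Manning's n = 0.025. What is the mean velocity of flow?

With bottom width b = 1.73 m and side slope z = 1.6: A = (b + zy)y = (1.73 + 1.6×0.593)×0.593 = 1.589 m²; P = b + 2y√(1+z²) = 1.73 + 2×0.593×1.887 = 3.968 m.
Hydraulic radius R = A/P = 1.589/3.968 = 0.4004 m.
From Manning's equation, V = (1/n) R^(2/3) S^(1/2) = (1/0.025) × 0.4004^(2/3) × 0.0052^(1/2) = 1.57 m/s.

V = 1.57 m/s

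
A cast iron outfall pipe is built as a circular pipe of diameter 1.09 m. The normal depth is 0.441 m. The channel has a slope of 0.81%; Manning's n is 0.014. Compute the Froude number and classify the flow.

supercritical

For a circular section of diameter D = 1.09 m at depth y = 0.441 m, the central angle is θ = 2 arccos(1 − 2y/D) = 2.758 rad. Then A = (D²/8)(θ − sin θ) = 0.3539 m² and P = Dθ/2 = 1.503 m.
Hydraulic radius R = A/P = 0.3539/1.503 = 0.2355 m.
V = (1/n) R^(2/3) √S = (1/0.014) × 0.2355^(2/3) × √0.0081 = 2.451 m/s. Hydraulic depth D_h = A/T = 0.3539/1.07 = 0.3308 m.
Froude number Fr = V/√(g·D_h) = 2.451/√(9.81×0.3308) = 1.36, which is greater than 1, so the flow is supercritical.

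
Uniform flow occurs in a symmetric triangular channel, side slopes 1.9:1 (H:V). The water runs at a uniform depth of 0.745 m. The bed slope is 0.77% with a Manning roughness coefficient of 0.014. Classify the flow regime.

supercritical

For a triangular section with side slope z = 1.9: A = zy² = 1.9×0.745² = 1.055 m²; P = 2y√(1+z²) = 2×0.745×2.147 = 3.199 m.
Hydraulic radius R = A/P = 1.055/3.199 = 0.3296 m.
V = (1/n) R^(2/3) √S = (1/0.014) × 0.3296^(2/3) × √0.0077 = 2.991 m/s. Hydraulic depth D_h = A/T = 1.055/2.831 = 0.3725 m.
Froude number Fr = V/√(g·D_h) = 2.991/√(9.81×0.3725) = 1.56, which is greater than 1, so the flow is supercritical.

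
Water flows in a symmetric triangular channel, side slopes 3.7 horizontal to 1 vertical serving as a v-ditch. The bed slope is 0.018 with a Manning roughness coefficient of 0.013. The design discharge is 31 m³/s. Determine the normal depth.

Manning's equation rearranged: A R^(2/3) = nQ / (1·√S) = 0.013 × 31 / (√0.018) = 3.004.
At y = 1.37 m: A R^(2/3) = 5.271 — too large.
At y = 0.867 m: A R^(2/3) = 1.556 — too small.
At y = 1.11 m: A R^(2/3) = 3.007 — close enough.

y_n = 1.11 m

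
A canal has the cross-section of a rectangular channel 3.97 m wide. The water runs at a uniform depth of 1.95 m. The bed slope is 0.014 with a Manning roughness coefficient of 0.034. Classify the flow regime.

Flow area A = b·y = 3.97 × 1.95 = 7.742 m². Wetted perimeter P = b + 2y = 3.97 + 2×1.95 = 7.87 m.
Hydraulic radius R = A/P = 7.742/7.87 = 0.9837 m.
V = (1/n) R^(2/3) √S = (1/0.034) × 0.9837^(2/3) × √0.014 = 3.442 m/s. Hydraulic depth D_h = A/T = 7.742/3.97 = 1.95 m.
Froude number Fr = V/√(g·D_h) = 3.442/√(9.81×1.95) = 0.787, which is less than 1, so the flow is subcritical.

subcritical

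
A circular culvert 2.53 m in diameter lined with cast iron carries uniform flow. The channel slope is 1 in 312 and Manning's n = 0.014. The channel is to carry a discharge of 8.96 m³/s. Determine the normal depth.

y_n = 1.41 m

Manning's equation rearranged: A R^(2/3) = nQ / (1·√S) = 0.014 × 8.96 / (√0.003205) = 2.216.
Trying y = 1.02 m: A R^(2/3) = 1.266 — too small.
Trying y = 1.76 m: A R^(2/3) = 3.076 — too large.
Trying y = 1.41 m: A R^(2/3) = 2.216 — close enough.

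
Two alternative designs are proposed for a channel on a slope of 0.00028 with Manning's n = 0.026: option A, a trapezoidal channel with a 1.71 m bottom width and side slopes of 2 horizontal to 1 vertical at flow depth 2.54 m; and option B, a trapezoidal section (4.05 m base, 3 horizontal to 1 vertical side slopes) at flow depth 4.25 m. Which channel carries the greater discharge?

Channel A: With bottom width b = 1.71 m and side slope z = 2: A = (b + zy)y = (1.71 + 2×2.54)×2.54 = 17.25 m²; P = b + 2y√(1+z²) = 1.71 + 2×2.54×2.236 = 13.07 m. Hydraulic radius R = A/P = 17.25/13.07 = 1.32 m. Q_A = (1/0.026)·17.25·1.32^(2/3)·√0.00028 = 13.35 m³/s.
Channel B: With bottom width b = 4.05 m and side slope z = 3: A = (b + zy)y = (4.05 + 3×4.25)×4.25 = 71.4 m²; P = b + 2y√(1+z²) = 4.05 + 2×4.25×3.162 = 30.93 m. Hydraulic radius R = A/P = 71.4/30.93 = 2.308 m. Q_B = (1/0.026)·71.4·2.308^(2/3)·√0.00028 = 80.26 m³/s.
Q_A = 13.35 m³/s vs Q_B = 80.26 m³/s, so channel B carries more.

channel B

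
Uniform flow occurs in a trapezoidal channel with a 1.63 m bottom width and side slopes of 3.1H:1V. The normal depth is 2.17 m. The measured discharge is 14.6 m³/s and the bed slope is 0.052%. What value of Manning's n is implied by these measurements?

With bottom width b = 1.63 m and side slope z = 3.1: A = (b + zy)y = (1.63 + 3.1×2.17)×2.17 = 18.13 m²; P = b + 2y√(1+z²) = 1.63 + 2×2.17×3.257 = 15.77 m.
Hydraulic radius R = A/P = 18.13/15.77 = 1.15 m.
Rearranging Manning's equation: n = (1/Q) A R^(2/3) S^(1/2) = (1/14.6) × 18.13 × 1.15^(2/3) × √0.00052 = 0.0311.

n = 0.0311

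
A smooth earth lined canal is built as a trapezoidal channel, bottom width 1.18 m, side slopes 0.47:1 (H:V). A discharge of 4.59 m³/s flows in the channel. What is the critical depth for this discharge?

y_c = 1 m

At critical depth, Q² T / (g A³) = 1, i.e. A³/T = Q²/g = 4.59²/9.81 = 2.148.
Trying y = 1.09 m: A³/T = 2.847 — high.
Trying y = 0.827 m: A³/T = 1.115 — low.
Trying y = 1 m: A³/T = 2.119 — matches.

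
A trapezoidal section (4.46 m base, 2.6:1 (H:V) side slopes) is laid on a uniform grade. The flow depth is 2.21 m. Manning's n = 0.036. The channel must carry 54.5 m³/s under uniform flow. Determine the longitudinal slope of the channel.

S = 0.0051

With bottom width b = 4.46 m and side slope z = 2.6: A = (b + zy)y = (4.46 + 2.6×2.21)×2.21 = 22.56 m²; P = b + 2y√(1+z²) = 4.46 + 2×2.21×2.786 = 16.77 m.
Hydraulic radius R = A/P = 22.56/16.77 = 1.345 m.
From Manning's equation, S = [nQ / (1 A R^(2/3))]² = [0.036 × 54.5 / (1 × 22.56 × 1.345^(2/3))]² = 0.0051.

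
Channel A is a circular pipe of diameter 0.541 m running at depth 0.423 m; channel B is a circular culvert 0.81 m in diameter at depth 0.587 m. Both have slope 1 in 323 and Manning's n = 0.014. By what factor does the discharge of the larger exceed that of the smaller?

Channel A: For a circular section of diameter D = 0.541 m at depth y = 0.423 m, the central angle is θ = 2 arccos(1 − 2y/D) = 4.339 rad. Then A = (D²/8)(θ − sin θ) = 0.1928 m² and P = Dθ/2 = 1.174 m. Hydraulic radius R = A/P = 0.1928/1.174 = 0.1643 m. Q_A = (1/0.014)·0.1928·0.1643^(2/3)·√0.003096 = 0.2299 m³/s.
Channel B: For a circular section of diameter D = 0.81 m at depth y = 0.587 m, the central angle is θ = 2 arccos(1 − 2y/D) = 4.074 rad. Then A = (D²/8)(θ − sin θ) = 0.3999 m² and P = Dθ/2 = 1.65 m. Hydraulic radius R = A/P = 0.3999/1.65 = 0.2424 m. Q_B = (1/0.014)·0.3999·0.2424^(2/3)·√0.003096 = 0.618 m³/s.
The larger discharge is 0.618 m³/s and the smaller is 0.2299 m³/s; the ratio is 2.69.

2.69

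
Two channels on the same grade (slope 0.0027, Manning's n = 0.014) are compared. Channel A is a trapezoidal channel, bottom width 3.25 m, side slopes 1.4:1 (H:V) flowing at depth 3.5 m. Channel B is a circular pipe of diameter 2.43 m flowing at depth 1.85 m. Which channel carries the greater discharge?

channel A

Channel A: With bottom width b = 3.25 m and side slope z = 1.4: A = (b + zy)y = (3.25 + 1.4×3.5)×3.5 = 28.52 m²; P = b + 2y√(1+z²) = 3.25 + 2×3.5×1.72 = 15.29 m. Hydraulic radius R = A/P = 28.52/15.29 = 1.865 m. Q_A = (1/0.014)·28.52·1.865^(2/3)·√0.0027 = 160.4 m³/s.
Channel B: For a circular section of diameter D = 2.43 m at depth y = 1.85 m, the central angle is θ = 2 arccos(1 − 2y/D) = 4.241 rad. Then A = (D²/8)(θ − sin θ) = 3.788 m² and P = Dθ/2 = 5.153 m. Hydraulic radius R = A/P = 3.788/5.153 = 0.7351 m. Q_B = (1/0.014)·3.788·0.7351^(2/3)·√0.0027 = 11.45 m³/s.
Q_A = 160.4 m³/s vs Q_B = 11.45 m³/s, so channel A carries more.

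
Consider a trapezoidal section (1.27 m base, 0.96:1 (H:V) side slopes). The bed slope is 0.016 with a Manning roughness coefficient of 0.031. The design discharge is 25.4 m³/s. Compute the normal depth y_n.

y_n = 2.02 m

Manning's equation rearranged: A R^(2/3) = nQ / (1·√S) = 0.031 × 25.4 / (√0.016) = 6.225.
At y = 2.31 m: A R^(2/3) = 8.322 — over.
At y = 1.46 m: A R^(2/3) = 3.172 — short.
At y = 2.02 m: A R^(2/3) = 6.236 — matches.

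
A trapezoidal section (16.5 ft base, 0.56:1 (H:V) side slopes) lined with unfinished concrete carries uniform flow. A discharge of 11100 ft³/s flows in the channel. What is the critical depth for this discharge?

y_c = 19.3 ft

At critical depth, Q² T / (g A³) = 1, i.e. A³/T = Q²/g = 11100²/32.2 = 3826000.
Try y = 24.5 ft: A³/T = 9237000 — over.
Try y = 16.3 ft: A³/T = 2097000 — short.
Try y = 19.3 ft: A³/T = 3841000 — ≈ 3826000.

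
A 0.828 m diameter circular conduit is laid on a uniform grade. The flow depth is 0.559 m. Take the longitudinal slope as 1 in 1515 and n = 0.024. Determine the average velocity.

For a circular section of diameter D = 0.828 m at depth y = 0.559 m, the central angle is θ = 2 arccos(1 − 2y/D) = 3.857 rad. Then A = (D²/8)(θ − sin θ) = 0.3868 m² and P = Dθ/2 = 1.597 m.
Hydraulic radius R = A/P = 0.3868/1.597 = 0.2422 m.
From Manning's equation, V = (1/n) R^(2/3) S^(1/2) = (1/0.024) × 0.2422^(2/3) × 0.0006601^(1/2) = 0.416 m/s.

V = 0.416 m/s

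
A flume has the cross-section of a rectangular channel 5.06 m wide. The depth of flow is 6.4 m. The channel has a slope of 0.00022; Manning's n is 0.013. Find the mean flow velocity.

V = 1.7 m/s

Flow area A = b·y = 5.06 × 6.4 = 32.38 m². Wetted perimeter P = b + 2y = 5.06 + 2×6.4 = 17.86 m.
Hydraulic radius R = A/P = 32.38/17.86 = 1.813 m.
From Manning's equation, V = (1/n) R^(2/3) S^(1/2) = (1/0.013) × 1.813^(2/3) × 0.00022^(1/2) = 1.7 m/s.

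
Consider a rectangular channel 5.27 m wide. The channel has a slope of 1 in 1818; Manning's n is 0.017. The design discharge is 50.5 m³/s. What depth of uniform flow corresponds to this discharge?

y_n = 4.86 m

Manning's equation rearranged: A R^(2/3) = nQ / (1·√S) = 0.017 × 50.5 / (√0.0005501) = 36.6.
At y = 5.51 m: A R^(2/3) = 42.69 — too large.
At y = 3.64 m: A R^(2/3) = 25.45 — too small.
At y = 4.86 m: A R^(2/3) = 36.61 — close enough.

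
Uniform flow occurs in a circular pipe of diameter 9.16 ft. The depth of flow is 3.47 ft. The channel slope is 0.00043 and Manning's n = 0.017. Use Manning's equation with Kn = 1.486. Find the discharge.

Q = 63.3 ft³/s

For a circular section of diameter D = 9.16 ft at depth y = 3.47 ft, the central angle is θ = 2 arccos(1 − 2y/D) = 2.652 rad. Then A = (D²/8)(θ − sin θ) = 22.88 ft² and P = Dθ/2 = 12.15 ft.
Hydraulic radius R = A/P = 22.88/12.15 = 1.884 ft.
Manning's equation: Q = (1.486/n) A R^(2/3) S^(1/2) = (1.486/0.017) × 22.88 × 1.884^(2/3) × 0.00043^(1/2) = 63.3 ft³/s.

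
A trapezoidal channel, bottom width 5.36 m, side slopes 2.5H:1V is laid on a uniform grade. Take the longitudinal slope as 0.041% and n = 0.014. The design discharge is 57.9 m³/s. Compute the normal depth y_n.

y_n = 2.54 m

Manning's equation rearranged: A R^(2/3) = nQ / (1·√S) = 0.014 × 57.9 / (√0.00041) = 40.03.
At y = 2.93 m: A R^(2/3) = 54.14 — over.
At y = 2.12 m: A R^(2/3) = 27.56 — short.
At y = 2.54 m: A R^(2/3) = 40.05 — ≈ 40.03.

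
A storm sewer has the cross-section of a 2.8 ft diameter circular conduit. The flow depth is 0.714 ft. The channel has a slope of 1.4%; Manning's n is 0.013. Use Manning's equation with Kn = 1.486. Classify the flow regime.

supercritical

For a circular section of diameter D = 2.8 ft at depth y = 0.714 ft, the central angle is θ = 2 arccos(1 − 2y/D) = 2.117 rad. Then A = (D²/8)(θ − sin θ) = 1.238 ft² and P = Dθ/2 = 2.964 ft.
Hydraulic radius R = A/P = 1.238/2.964 = 0.4176 ft.
V = (1.486/n) R^(2/3) √S = (1.486/0.013) × 0.4176^(2/3) × √0.014 = 7.556 ft/s. Hydraulic depth D_h = A/T = 1.238/2.441 = 0.5071 ft.
Froude number Fr = V/√(g·D_h) = 7.556/√(32.2×0.5071) = 1.87, which is greater than 1, so the flow is supercritical.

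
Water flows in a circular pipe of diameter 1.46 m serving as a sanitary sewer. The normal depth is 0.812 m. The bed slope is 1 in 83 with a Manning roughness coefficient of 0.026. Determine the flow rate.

Q = 2.15 m³/s

For a circular section of diameter D = 1.46 m at depth y = 0.812 m, the central angle is θ = 2 arccos(1 − 2y/D) = 3.367 rad. Then A = (D²/8)(θ − sin θ) = 0.9565 m² and P = Dθ/2 = 2.458 m.
Hydraulic radius R = A/P = 0.9565/2.458 = 0.3892 m.
Manning's equation: Q = (1/n) A R^(2/3) S^(1/2) = (1/0.026) × 0.9565 × 0.3892^(2/3) × 0.01205^(1/2) = 2.15 m³/s.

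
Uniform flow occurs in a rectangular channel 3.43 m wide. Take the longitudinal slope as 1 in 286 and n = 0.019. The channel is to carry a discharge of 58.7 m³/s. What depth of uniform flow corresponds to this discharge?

y_n = 4.72 m

Manning's equation rearranged: A R^(2/3) = nQ / (1·√S) = 0.019 × 58.7 / (√0.003497) = 18.86.
At y = 3.5 m: A R^(2/3) = 13.19 — low.
At y = 5.71 m: A R^(2/3) = 23.55 — high.
At y = 4.72 m: A R^(2/3) = 18.87 — ≈ 18.86.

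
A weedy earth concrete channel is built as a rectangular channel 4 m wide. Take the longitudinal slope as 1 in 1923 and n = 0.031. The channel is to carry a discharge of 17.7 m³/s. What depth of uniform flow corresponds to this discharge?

Manning's equation rearranged: A R^(2/3) = nQ / (1·√S) = 0.031 × 17.7 / (√0.00052) = 24.06.
Trying y = 5.99 m: A R^(2/3) = 31.39 — over.
Trying y = 3.33 m: A R^(2/3) = 15.45 — short.
Trying y = 4.78 m: A R^(2/3) = 24.04 — matches.

y_n = 4.78 m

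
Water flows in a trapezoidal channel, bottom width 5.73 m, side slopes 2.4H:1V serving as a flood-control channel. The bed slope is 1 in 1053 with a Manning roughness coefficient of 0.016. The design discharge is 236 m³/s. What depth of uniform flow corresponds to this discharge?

Manning's equation rearranged: A R^(2/3) = nQ / (1·√S) = 0.016 × 236 / (√0.0009497) = 122.5.
Trying y = 5.4 m: A R^(2/3) = 209.2 — over.
Trying y = 3.36 m: A R^(2/3) = 73.51 — short.
Trying y = 4.25 m: A R^(2/3) = 122.5 — close enough.

y_n = 4.25 m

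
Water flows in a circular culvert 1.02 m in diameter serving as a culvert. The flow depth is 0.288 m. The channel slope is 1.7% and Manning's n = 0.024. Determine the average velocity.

For a circular section of diameter D = 1.02 m at depth y = 0.288 m, the central angle is θ = 2 arccos(1 − 2y/D) = 2.241 rad. Then A = (D²/8)(θ − sin θ) = 0.1895 m² and P = Dθ/2 = 1.143 m.
Hydraulic radius R = A/P = 0.1895/1.143 = 0.1658 m.
From Manning's equation, V = (1/n) R^(2/3) S^(1/2) = (1/0.024) × 0.1658^(2/3) × 0.017^(1/2) = 1.64 m/s.

V = 1.64 m/s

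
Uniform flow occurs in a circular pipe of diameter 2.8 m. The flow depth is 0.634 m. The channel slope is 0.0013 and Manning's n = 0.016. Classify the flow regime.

For a circular section of diameter D = 2.8 m at depth y = 0.634 m, the central angle is θ = 2 arccos(1 − 2y/D) = 1.984 rad. Then A = (D²/8)(θ − sin θ) = 1.046 m² and P = Dθ/2 = 2.777 m.
Hydraulic radius R = A/P = 1.046/2.777 = 0.3768 m.
V = (1/n) R^(2/3) √S = (1/0.016) × 0.3768^(2/3) × √0.0013 = 1.176 m/s. Hydraulic depth D_h = A/T = 1.046/2.344 = 0.4465 m.
Froude number Fr = V/√(g·D_h) = 1.176/√(9.81×0.4465) = 0.562, which is less than 1, so the flow is subcritical.

subcritical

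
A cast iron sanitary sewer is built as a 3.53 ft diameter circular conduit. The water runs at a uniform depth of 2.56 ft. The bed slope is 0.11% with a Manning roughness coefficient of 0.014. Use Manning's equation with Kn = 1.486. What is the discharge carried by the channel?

For a circular section of diameter D = 3.53 ft at depth y = 2.56 ft, the central angle is θ = 2 arccos(1 − 2y/D) = 4.076 rad. Then A = (D²/8)(θ − sin θ) = 7.602 ft² and P = Dθ/2 = 7.194 ft.
Hydraulic radius R = A/P = 7.602/7.194 = 1.057 ft.
Manning's equation: Q = (1.486/n) A R^(2/3) S^(1/2) = (1.486/0.014) × 7.602 × 1.057^(2/3) × 0.0011^(1/2) = 27.8 ft³/s.

Q = 27.8 ft³/s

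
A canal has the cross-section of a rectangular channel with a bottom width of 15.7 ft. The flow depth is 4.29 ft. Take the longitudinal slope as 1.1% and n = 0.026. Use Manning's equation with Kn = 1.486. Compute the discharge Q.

Q = 797 ft³/s

Flow area A = b·y = 15.7 × 4.29 = 67.35 ft². Wetted perimeter P = b + 2y = 15.7 + 2×4.29 = 24.28 ft.
Hydraulic radius R = A/P = 67.35/24.28 = 2.774 ft.
Manning's equation: Q = (1.486/n) A R^(2/3) S^(1/2) = (1.486/0.026) × 67.35 × 2.774^(2/3) × 0.011^(1/2) = 797 ft³/s.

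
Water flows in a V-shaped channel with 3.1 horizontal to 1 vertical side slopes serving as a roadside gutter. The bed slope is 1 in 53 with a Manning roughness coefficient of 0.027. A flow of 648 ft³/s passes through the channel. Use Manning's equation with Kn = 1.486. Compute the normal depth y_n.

y_n = 4.18 ft

Manning's equation rearranged: A R^(2/3) = nQ / (1.486·√S) = 0.027 × 648 / (1.486 × √0.01887) = 85.72.
Trying y = 3.2 ft: A R^(2/3) = 42.02 — too small.
Trying y = 4.96 ft: A R^(2/3) = 135.2 — too large.
Trying y = 4.18 ft: A R^(2/3) = 85.67 — matches.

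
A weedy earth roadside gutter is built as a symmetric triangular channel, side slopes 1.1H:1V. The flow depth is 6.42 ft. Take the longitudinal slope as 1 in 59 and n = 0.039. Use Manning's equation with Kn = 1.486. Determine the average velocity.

V = 8.83 ft/s

For a triangular section with side slope z = 1.1: A = zy² = 1.1×6.42² = 45.34 ft²; P = 2y√(1+z²) = 2×6.42×1.487 = 19.09 ft.
Hydraulic radius R = A/P = 45.34/19.09 = 2.375 ft.
From Manning's equation, V = (1.486/n) R^(2/3) S^(1/2) = (1.486/0.039) × 2.375^(2/3) × 0.01695^(1/2) = 8.83 ft/s.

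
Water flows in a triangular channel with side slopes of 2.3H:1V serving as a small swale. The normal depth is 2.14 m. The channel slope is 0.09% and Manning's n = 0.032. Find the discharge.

Q = 9.75 m³/s

For a triangular section with side slope z = 2.3: A = zy² = 2.3×2.14² = 10.53 m²; P = 2y√(1+z²) = 2×2.14×2.508 = 10.73 m.
Hydraulic radius R = A/P = 10.53/10.73 = 0.9813 m.
Manning's equation: Q = (1/n) A R^(2/3) S^(1/2) = (1/0.032) × 10.53 × 0.9813^(2/3) × 0.0009^(1/2) = 9.75 m³/s.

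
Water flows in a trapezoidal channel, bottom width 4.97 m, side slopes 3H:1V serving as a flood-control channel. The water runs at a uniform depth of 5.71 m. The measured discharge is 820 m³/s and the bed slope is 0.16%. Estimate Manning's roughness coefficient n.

n = 0.013

With bottom width b = 4.97 m and side slope z = 3: A = (b + zy)y = (4.97 + 3×5.71)×5.71 = 126.2 m²; P = b + 2y√(1+z²) = 4.97 + 2×5.71×3.162 = 41.08 m.
Hydraulic radius R = A/P = 126.2/41.08 = 3.072 m.
Rearranging Manning's equation: n = (1/Q) A R^(2/3) S^(1/2) = (1/820) × 126.2 × 3.072^(2/3) × √0.0016 = 0.013.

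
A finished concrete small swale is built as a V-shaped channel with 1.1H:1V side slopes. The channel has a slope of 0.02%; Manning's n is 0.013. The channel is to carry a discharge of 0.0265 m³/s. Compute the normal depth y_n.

y_n = 0.307 m

Manning's equation rearranged: A R^(2/3) = nQ / (1·√S) = 0.013 × 0.0265 / (√0.0002) = 0.02436.
Trying y = 0.37 m: A R^(2/3) = 0.04 — over.
Trying y = 0.244 m: A R^(2/3) = 0.01318 — short.
Trying y = 0.307 m: A R^(2/3) = 0.02431 — close enough.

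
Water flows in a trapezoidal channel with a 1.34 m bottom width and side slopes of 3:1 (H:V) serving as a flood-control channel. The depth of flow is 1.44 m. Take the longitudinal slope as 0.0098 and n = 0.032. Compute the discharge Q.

With bottom width b = 1.34 m and side slope z = 3: A = (b + zy)y = (1.34 + 3×1.44)×1.44 = 8.15 m²; P = b + 2y√(1+z²) = 1.34 + 2×1.44×3.162 = 10.45 m.
Hydraulic radius R = A/P = 8.15/10.45 = 0.7801 m.
Manning's equation: Q = (1/n) A R^(2/3) S^(1/2) = (1/0.032) × 8.15 × 0.7801^(2/3) × 0.0098^(1/2) = 21.4 m³/s.

Q = 21.4 m³/s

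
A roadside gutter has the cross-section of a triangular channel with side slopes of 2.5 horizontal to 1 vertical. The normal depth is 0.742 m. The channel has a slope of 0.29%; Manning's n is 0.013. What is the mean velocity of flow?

For a triangular section with side slope z = 2.5: A = zy² = 2.5×0.742² = 1.376 m²; P = 2y√(1+z²) = 2×0.742×2.693 = 3.996 m.
Hydraulic radius R = A/P = 1.376/3.996 = 0.3445 m.
From Manning's equation, V = (1/n) R^(2/3) S^(1/2) = (1/0.013) × 0.3445^(2/3) × 0.0029^(1/2) = 2.04 m/s.

V = 2.04 m/s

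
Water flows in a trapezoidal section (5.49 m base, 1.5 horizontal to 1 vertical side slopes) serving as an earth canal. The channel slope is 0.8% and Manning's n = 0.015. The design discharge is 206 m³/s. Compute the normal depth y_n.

Manning's equation rearranged: A R^(2/3) = nQ / (1·√S) = 0.015 × 206 / (√0.008) = 34.55.
At y = 3.09 m: A R^(2/3) = 47.68 — high.
At y = 2.24 m: A R^(2/3) = 25.53 — low.
At y = 2.62 m: A R^(2/3) = 34.49 — matches.

y_n = 2.62 m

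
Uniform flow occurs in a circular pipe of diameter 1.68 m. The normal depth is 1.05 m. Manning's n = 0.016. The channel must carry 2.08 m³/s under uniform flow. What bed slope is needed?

For a circular section of diameter D = 1.68 m at depth y = 1.05 m, the central angle is θ = 2 arccos(1 − 2y/D) = 3.647 rad. Then A = (D²/8)(θ − sin θ) = 1.457 m² and P = Dθ/2 = 3.063 m.
Hydraulic radius R = A/P = 1.457/3.063 = 0.4758 m.
From Manning's equation, S = [nQ / (1 A R^(2/3))]² = [0.016 × 2.08 / (1 × 1.457 × 0.4758^(2/3))]² = 0.0014.

S = 0.0014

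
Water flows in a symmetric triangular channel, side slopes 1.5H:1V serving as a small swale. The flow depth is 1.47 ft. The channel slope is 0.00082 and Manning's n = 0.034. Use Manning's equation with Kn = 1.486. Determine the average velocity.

For a triangular section with side slope z = 1.5: A = zy² = 1.5×1.47² = 3.241 ft²; P = 2y√(1+z²) = 2×1.47×1.803 = 5.3 ft.
Hydraulic radius R = A/P = 3.241/5.3 = 0.6116 ft.
From Manning's equation, V = (1.486/n) R^(2/3) S^(1/2) = (1.486/0.034) × 0.6116^(2/3) × 0.00082^(1/2) = 0.902 ft/s.

V = 0.902 ft/s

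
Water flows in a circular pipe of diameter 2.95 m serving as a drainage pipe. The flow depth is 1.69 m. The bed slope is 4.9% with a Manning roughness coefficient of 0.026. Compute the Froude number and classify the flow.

For a circular section of diameter D = 2.95 m at depth y = 1.69 m, the central angle is θ = 2 arccos(1 − 2y/D) = 3.434 rad. Then A = (D²/8)(θ − sin θ) = 4.049 m² and P = Dθ/2 = 5.065 m.
Hydraulic radius R = A/P = 4.049/5.065 = 0.7994 m.
V = (1/n) R^(2/3) √S = (1/0.026) × 0.7994^(2/3) × √0.049 = 7.334 m/s. Hydraulic depth D_h = A/T = 4.049/2.918 = 1.388 m.
Froude number Fr = V/√(g·D_h) = 7.334/√(9.81×1.388) = 1.99, which is greater than 1, so the flow is supercritical.

supercritical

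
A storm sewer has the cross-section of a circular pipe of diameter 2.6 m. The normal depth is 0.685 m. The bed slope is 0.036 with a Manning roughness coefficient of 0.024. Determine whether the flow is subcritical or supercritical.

For a circular section of diameter D = 2.6 m at depth y = 0.685 m, the central angle is θ = 2 arccos(1 − 2y/D) = 2.156 rad. Then A = (D²/8)(θ − sin θ) = 1.117 m² and P = Dθ/2 = 2.803 m.
Hydraulic radius R = A/P = 1.117/2.803 = 0.3987 m.
V = (1/n) R^(2/3) √S = (1/0.024) × 0.3987^(2/3) × √0.036 = 4.283 m/s. Hydraulic depth D_h = A/T = 1.117/2.291 = 0.4878 m.
Froude number Fr = V/√(g·D_h) = 4.283/√(9.81×0.4878) = 1.96, which is greater than 1, so the flow is supercritical.

supercritical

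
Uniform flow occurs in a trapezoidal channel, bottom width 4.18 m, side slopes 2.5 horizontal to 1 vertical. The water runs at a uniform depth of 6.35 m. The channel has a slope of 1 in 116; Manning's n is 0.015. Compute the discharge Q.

With bottom width b = 4.18 m and side slope z = 2.5: A = (b + zy)y = (4.18 + 2.5×6.35)×6.35 = 127.3 m²; P = b + 2y√(1+z²) = 4.18 + 2×6.35×2.693 = 38.38 m.
Hydraulic radius R = A/P = 127.3/38.38 = 3.318 m.
Manning's equation: Q = (1/n) A R^(2/3) S^(1/2) = (1/0.015) × 127.3 × 3.318^(2/3) × 0.008621^(1/2) = 1750 m³/s.

Q = 1750 m³/s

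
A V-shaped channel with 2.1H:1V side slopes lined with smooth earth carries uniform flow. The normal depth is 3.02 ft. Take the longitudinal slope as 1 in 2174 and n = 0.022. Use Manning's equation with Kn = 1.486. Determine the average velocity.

For a triangular section with side slope z = 2.1: A = zy² = 2.1×3.02² = 19.15 ft²; P = 2y√(1+z²) = 2×3.02×2.326 = 14.05 ft.
Hydraulic radius R = A/P = 19.15/14.05 = 1.363 ft.
From Manning's equation, V = (1.486/n) R^(2/3) S^(1/2) = (1.486/0.022) × 1.363^(2/3) × 0.00046^(1/2) = 1.78 ft/s.

V = 1.78 ft/s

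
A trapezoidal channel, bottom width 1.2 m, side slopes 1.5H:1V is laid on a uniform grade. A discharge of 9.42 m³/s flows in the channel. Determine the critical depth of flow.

At critical depth, Q² T / (g A³) = 1, i.e. A³/T = Q²/g = 9.42²/9.81 = 9.046.
Trying y = 1.35 m: A³/T = 15.72 — too large.
Trying y = 1.18 m: A³/T = 9.081 — matches.

y_c = 1.18 m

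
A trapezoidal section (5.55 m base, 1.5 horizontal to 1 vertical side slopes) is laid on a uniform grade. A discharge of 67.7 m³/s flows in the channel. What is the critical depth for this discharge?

y_c = 2.04 m

At critical depth, Q² T / (g A³) = 1, i.e. A³/T = Q²/g = 67.7²/9.81 = 467.2.
Trying y = 2.39 m: A³/T = 818.1 — too large.
Trying y = 1.57 m: A³/T = 186.3 — too small.
Trying y = 2.04 m: A³/T = 464.3 — ≈ 467.2.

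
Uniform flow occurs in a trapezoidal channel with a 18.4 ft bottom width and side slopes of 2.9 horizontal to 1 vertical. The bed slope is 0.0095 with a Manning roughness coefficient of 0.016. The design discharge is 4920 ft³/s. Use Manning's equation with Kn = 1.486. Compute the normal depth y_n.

y_n = 6.07 ft

Manning's equation rearranged: A R^(2/3) = nQ / (1.486·√S) = 0.016 × 4920 / (1.486 × √0.0095) = 543.5.
Try y = 7.68 ft: A R^(2/3) = 884.8 — high.
Try y = 4.75 ft: A R^(2/3) = 332.9 — low.
Try y = 6.07 ft: A R^(2/3) = 544 — matches.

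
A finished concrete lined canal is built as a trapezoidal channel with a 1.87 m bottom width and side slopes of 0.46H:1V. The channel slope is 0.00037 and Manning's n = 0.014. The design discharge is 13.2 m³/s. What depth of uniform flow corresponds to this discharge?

y_n = 2.83 m

Manning's equation rearranged: A R^(2/3) = nQ / (1·√S) = 0.014 × 13.2 / (√0.00037) = 9.607.
Try y = 3.4 m: A R^(2/3) = 13.53 — over.
Try y = 2.11 m: A R^(2/3) = 5.669 — short.
Try y = 2.83 m: A R^(2/3) = 9.612 — ≈ 9.607.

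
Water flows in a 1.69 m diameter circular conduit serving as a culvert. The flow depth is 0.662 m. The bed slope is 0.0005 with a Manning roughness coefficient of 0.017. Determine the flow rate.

For a circular section of diameter D = 1.69 m at depth y = 0.662 m, the central angle is θ = 2 arccos(1 − 2y/D) = 2.705 rad. Then A = (D²/8)(θ − sin θ) = 0.8148 m² and P = Dθ/2 = 2.286 m.
Hydraulic radius R = A/P = 0.8148/2.286 = 0.3565 m.
Manning's equation: Q = (1/n) A R^(2/3) S^(1/2) = (1/0.017) × 0.8148 × 0.3565^(2/3) × 0.0005^(1/2) = 0.539 m³/s.

Q = 0.539 m³/s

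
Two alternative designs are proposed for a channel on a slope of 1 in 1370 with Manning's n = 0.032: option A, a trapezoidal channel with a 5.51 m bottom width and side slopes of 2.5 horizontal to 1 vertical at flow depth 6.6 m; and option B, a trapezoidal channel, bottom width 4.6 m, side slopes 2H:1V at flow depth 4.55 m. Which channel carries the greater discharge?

Channel A: With bottom width b = 5.51 m and side slope z = 2.5: A = (b + zy)y = (5.51 + 2.5×6.6)×6.6 = 145.3 m²; P = b + 2y√(1+z²) = 5.51 + 2×6.6×2.693 = 41.05 m. Hydraulic radius R = A/P = 145.3/41.05 = 3.539 m. Q_A = (1/0.032)·145.3·3.539^(2/3)·√0.0007299 = 284.8 m³/s.
Channel B: With bottom width b = 4.6 m and side slope z = 2: A = (b + zy)y = (4.6 + 2×4.55)×4.55 = 62.33 m²; P = b + 2y√(1+z²) = 4.6 + 2×4.55×2.236 = 24.95 m. Hydraulic radius R = A/P = 62.33/24.95 = 2.499 m. Q_B = (1/0.032)·62.33·2.499^(2/3)·√0.0007299 = 96.91 m³/s.
Q_A = 284.8 m³/s vs Q_B = 96.91 m³/s, so channel A carries more.

channel A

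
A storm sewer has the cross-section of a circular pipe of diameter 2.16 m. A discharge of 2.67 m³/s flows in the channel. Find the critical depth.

y_c = 0.757 m

At critical depth, Q² T / (g A³) = 1, i.e. A³/T = Q²/g = 2.67²/9.81 = 0.7267.
At y = 0.607 m: A³/T = 0.3098 — short.
At y = 0.886 m: A³/T = 1.334 — over.
At y = 0.757 m: A³/T = 0.7284 — close enough.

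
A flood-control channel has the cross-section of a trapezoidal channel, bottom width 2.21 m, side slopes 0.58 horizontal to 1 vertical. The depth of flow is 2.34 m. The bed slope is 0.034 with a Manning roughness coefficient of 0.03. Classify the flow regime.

With bottom width b = 2.21 m and side slope z = 0.58: A = (b + zy)y = (2.21 + 0.58×2.34)×2.34 = 8.347 m²; P = b + 2y√(1+z²) = 2.21 + 2×2.34×1.156 = 7.62 m.
Hydraulic radius R = A/P = 8.347/7.62 = 1.095 m.
V = (1/n) R^(2/3) √S = (1/0.03) × 1.095^(2/3) × √0.034 = 6.531 m/s. Hydraulic depth D_h = A/T = 8.347/4.924 = 1.695 m.
Froude number Fr = V/√(g·D_h) = 6.531/√(9.81×1.695) = 1.6, which is greater than 1, so the flow is supercritical.

supercritical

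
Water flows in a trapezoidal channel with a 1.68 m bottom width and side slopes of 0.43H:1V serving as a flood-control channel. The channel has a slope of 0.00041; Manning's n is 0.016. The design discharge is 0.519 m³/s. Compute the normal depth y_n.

Manning's equation rearranged: A R^(2/3) = nQ / (1·√S) = 0.016 × 0.519 / (√0.00041) = 0.4101.
At y = 0.542 m: A R^(2/3) = 0.5272 — over.
At y = 0.358 m: A R^(2/3) = 0.2722 — short.
At y = 0.463 m: A R^(2/3) = 0.4101 — matches.

y_n = 0.463 m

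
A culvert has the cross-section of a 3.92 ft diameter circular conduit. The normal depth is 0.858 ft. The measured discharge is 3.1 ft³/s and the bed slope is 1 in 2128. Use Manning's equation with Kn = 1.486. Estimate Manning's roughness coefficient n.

n = 0.013

For a circular section of diameter D = 3.92 ft at depth y = 0.858 ft, the central angle is θ = 2 arccos(1 − 2y/D) = 1.947 rad. Then A = (D²/8)(θ − sin θ) = 1.954 ft² and P = Dθ/2 = 3.817 ft.
Hydraulic radius R = A/P = 1.954/3.817 = 0.512 ft.
Rearranging Manning's equation: n = (1.486/Q) A R^(2/3) S^(1/2) = (1.486/3.1) × 1.954 × 0.512^(2/3) × √0.0004699 = 0.013.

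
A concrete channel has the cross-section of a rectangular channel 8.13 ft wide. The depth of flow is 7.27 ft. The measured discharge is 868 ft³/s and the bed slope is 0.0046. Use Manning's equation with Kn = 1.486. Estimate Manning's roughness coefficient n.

Flow area A = b·y = 8.13 × 7.27 = 59.11 ft². Wetted perimeter P = b + 2y = 8.13 + 2×7.27 = 22.67 ft.
Hydraulic radius R = A/P = 59.11/22.67 = 2.607 ft.
Rearranging Manning's equation: n = (1.486/Q) A R^(2/3) S^(1/2) = (1.486/868) × 59.11 × 2.607^(2/3) × √0.0046 = 0.013.

n = 0.013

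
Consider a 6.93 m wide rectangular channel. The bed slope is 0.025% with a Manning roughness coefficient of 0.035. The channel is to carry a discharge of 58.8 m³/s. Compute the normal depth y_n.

y_n = 10 m

Manning's equation rearranged: A R^(2/3) = nQ / (1·√S) = 0.035 × 58.8 / (√0.00025) = 130.2.
Try y = 7.37 m: A R^(2/3) = 90.45 — too small.
Try y = 12.2 m: A R^(2/3) = 163.9 — too large.
Try y = 10 m: A R^(2/3) = 130.1 — matches.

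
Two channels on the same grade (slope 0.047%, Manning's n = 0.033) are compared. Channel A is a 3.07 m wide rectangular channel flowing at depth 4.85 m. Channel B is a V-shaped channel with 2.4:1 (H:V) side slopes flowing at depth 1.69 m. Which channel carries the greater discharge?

channel A

Channel A: Flow area A = b·y = 3.07 × 4.85 = 14.89 m². Wetted perimeter P = b + 2y = 3.07 + 2×4.85 = 12.77 m. Hydraulic radius R = A/P = 14.89/12.77 = 1.166 m. Q_A = (1/0.033)·14.89·1.166^(2/3)·√0.00047 = 10.84 m³/s.
Channel B: For a triangular section with side slope z = 2.4: A = zy² = 2.4×1.69² = 6.855 m²; P = 2y√(1+z²) = 2×1.69×2.6 = 8.788 m. Hydraulic radius R = A/P = 6.855/8.788 = 0.78 m. Q_B = (1/0.033)·6.855·0.78^(2/3)·√0.00047 = 3.816 m³/s.
Q_A = 10.84 m³/s vs Q_B = 3.816 m³/s, so channel A carries more.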